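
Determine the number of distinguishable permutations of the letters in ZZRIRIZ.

The 7 letters of ZZRIRIZ have repeats: I appearing twice, R appearing twice, and Z appearing 3 times.
The number of distinct arrangements is 7!/(3!·2!·2!) = 5040/24 = 210.

210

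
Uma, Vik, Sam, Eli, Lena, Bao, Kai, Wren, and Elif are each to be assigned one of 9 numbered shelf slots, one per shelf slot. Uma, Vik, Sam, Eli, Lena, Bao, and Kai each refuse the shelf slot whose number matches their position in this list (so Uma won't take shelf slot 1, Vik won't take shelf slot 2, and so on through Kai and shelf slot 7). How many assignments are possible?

Let Aᵢ (for 1 ≤ i ≤ 7) be the placements that put person i in their forbidden shelf slot. Any j of these fix j positions, leaving (9−j)! ways to fill the rest, and there are C(7,j) ways to pick which j.
By inclusion–exclusion, the number of valid placements is Σ_{j=0}^{7} (−1)^j C(7,j)·(9−j)!.
Computing: 362880 − 282240 + 105840 − 25200 + 4200 − 504 + 42 − 2 = 165016.

165016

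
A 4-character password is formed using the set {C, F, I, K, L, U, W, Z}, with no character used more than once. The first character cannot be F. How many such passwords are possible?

1470

The first character has 8−1 = 7 choices (anything except F).
The remaining 3 characters are filled from the other 7 symbols without repetition: 7 × 6 × 5 = 210.
Total: 7 × 210 = 1470.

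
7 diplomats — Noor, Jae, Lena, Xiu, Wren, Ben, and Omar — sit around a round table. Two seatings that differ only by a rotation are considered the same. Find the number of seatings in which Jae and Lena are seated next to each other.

240

Glue Jae and Lena into a block (2 internal orders). Seating 6 units around a circle gives (5)! arrangements.
So 2 × (5)! = 2 × 120 = 240.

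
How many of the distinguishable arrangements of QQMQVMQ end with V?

With the last slot taken by V, it remains to arrange the other 6 letters (QQMQMQ).
Those 6 letters have M appearing twice and Q appearing 4 times, giving (6)!/(4!·2!) = 15.

15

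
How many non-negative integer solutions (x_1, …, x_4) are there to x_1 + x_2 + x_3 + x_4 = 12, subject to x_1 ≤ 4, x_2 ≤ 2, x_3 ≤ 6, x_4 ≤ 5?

45

Without the upper bounds there are C(15,3) = 455 ways to split 12 among 4 variables.
Subtract solutions that violate a single cap (substitute x_i' = x_i − (cap_i+1)): x_1 ≥ 5 gives C(10,3) = 120; x_2 ≥ 3 gives C(12,3) = 220; x_3 ≥ 7 gives C(8,3) = 56; x_4 ≥ 6 gives C(9,3) = 84. Together 480.
Add back pairs where two caps are both exceeded: 35 + 1 + 4 + 10 + 20 + 0 = 70.
By inclusion–exclusion the count is 455 − 480 + 70 = 45.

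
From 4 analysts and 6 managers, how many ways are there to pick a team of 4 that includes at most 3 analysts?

209

Split by how many analysts are chosen (0 through 3).
Sum: C(4,0)·C(6,4) + C(4,1)·C(6,3) + C(4,2)·C(6,2) + C(4,3)·C(6,1) = 15 + 80 + 90 + 24 = 209.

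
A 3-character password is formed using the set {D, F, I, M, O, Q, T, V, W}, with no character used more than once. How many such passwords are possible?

504

With no repetition, fill the 3 characters in order: 9 choices, then 8, down to 7.
9 × 8 × 7 = 504.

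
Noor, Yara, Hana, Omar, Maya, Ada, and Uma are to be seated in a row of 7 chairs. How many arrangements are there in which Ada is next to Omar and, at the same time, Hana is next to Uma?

Treat {Ada,Omar} as one block (2 orders) and {Hana,Uma} as another (2 orders).
That leaves 5 units to arrange: 2 × 2 × 5! = 4 × 120 = 480.

480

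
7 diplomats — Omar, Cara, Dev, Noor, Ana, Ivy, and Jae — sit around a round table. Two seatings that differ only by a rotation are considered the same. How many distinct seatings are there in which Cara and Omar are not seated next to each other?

480

Without the restriction there are (6)! = 720 seatings.
Those with Cara next to Omar: fuse the pair into one unit and seat 6 units around a circle — 2·(5)! = 240.
Subtracting, 720 − 240 = 480.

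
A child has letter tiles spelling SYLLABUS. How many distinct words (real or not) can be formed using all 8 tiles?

The 8 letters of SYLLABUS have repeats: L appearing twice and S appearing twice.
Dividing 8! = 40320 by 2!·2! = 4 for the repeated letters gives 10080.

10080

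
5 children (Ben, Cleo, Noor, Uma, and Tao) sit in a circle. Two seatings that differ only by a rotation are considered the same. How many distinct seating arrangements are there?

24

Seat Ben anywhere (absorbing the rotational symmetry), then permute the other 4: (4)! = 24.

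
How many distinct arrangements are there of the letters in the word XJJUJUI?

420

XJJUJUI has 7 letters with J appearing 3 times and U appearing twice.
Dividing 7! = 5040 by 3!·2! = 12 for the repeated letters gives 420.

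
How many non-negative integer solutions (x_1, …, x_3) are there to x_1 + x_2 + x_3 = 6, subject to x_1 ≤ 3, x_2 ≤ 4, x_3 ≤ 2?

9

By stars and bars, unrestricted non-negative solutions to x_1+…+x_3 = 6 number C(6+2,2) = 28.
Subtract solutions that violate a single cap (substitute x_i' = x_i − (cap_i+1)): x_1 ≥ 4 gives C(4,2) = 6; x_2 ≥ 5 gives C(3,2) = 3; x_3 ≥ 3 gives C(5,2) = 10. Together 19.
No two caps can be exceeded simultaneously, so the pair terms are all 0.
By inclusion–exclusion the count is 28 − 19 + 0 = 9.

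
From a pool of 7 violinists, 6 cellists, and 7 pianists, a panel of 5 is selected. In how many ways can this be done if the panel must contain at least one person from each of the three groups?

10976

Total 5-person selections from all 20: C(20,5) = 15504.
Selections missing a whole group: no violinists → C(13,5) = 1287; no cellists → C(14,5) = 2002; no pianists → C(13,5) = 1287.
Add back selections omitting two groups (i.e. drawn from a single group): C(7,5) + C(6,5) + C(7,5) = 48.
By inclusion–exclusion: 15504 − 4576 + 48 = 10976.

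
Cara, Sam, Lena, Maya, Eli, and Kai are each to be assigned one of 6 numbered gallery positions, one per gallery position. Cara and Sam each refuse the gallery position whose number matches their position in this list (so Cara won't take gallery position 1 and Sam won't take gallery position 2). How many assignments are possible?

504

Let Aᵢ (for i ∈ {1, 2}) be the placements that put person i in their forbidden gallery position. Any j of these fix j positions, leaving (6−j)! ways to fill the rest, and there are C(2,j) ways to pick which j.
By inclusion–exclusion, the number of valid placements is Σ_{j=0}^{2} (−1)^j C(2,j)·(6−j)!.
Computing: 720 − 240 + 24 = 504.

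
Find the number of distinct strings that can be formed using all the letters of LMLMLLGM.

280

The 8 letters of LMLMLLGM have repeats: L appearing 4 times and M appearing 3 times.
The number of distinct arrangements is 8!/(4!·3!) = 40320/144 = 280.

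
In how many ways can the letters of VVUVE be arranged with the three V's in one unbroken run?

Treat the 3 copies of V as a single block. The multiset to arrange is then {VVV, E, U}, 3 items in all.
All 3 items are distinct, so there are (3)! = 6 arrangements.

6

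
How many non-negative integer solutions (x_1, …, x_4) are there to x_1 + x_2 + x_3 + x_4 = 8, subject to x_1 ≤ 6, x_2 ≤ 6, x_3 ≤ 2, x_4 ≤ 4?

Ignoring the caps, the number of non-negative solutions to x_1+…+x_4 = 8 is C(11,3) = 165.
Subtract solutions that violate a single cap (substitute x_i' = x_i − (cap_i+1)): x_1 ≥ 7 gives C(4,3) = 4; x_2 ≥ 7 gives C(4,3) = 4; x_3 ≥ 3 gives C(8,3) = 56; x_4 ≥ 5 gives C(6,3) = 20. Together 84.
Add back pairs where two caps are both exceeded: 0 + 0 + 0 + 0 + 0 + 1 = 1.
By inclusion–exclusion the count is 165 − 84 + 1 = 82.

82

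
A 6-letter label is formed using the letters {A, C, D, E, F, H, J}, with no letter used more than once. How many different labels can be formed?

This is a permutation of 6 out of 7: P(7,6) = 7!/1!.
That product is 7 × 6 × 5 × 4 × 3 × 2 = 5040.

5040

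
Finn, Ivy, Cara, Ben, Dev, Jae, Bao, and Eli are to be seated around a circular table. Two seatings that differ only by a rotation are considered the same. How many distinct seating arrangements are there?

5040

Seat Finn anywhere (absorbing the rotational symmetry), then permute the other 7: (7)! = 5040.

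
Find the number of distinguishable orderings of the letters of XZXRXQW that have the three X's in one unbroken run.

Treat the 3 copies of X as a single block. The multiset to arrange is then {XXX, Q, R, W, Z}, 5 items in all.
All 5 items are distinct, so there are (5)! = 120 arrangements.

120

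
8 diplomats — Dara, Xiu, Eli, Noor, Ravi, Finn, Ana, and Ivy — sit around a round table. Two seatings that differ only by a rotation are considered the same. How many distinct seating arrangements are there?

5040

Seat Dara anywhere (absorbing the rotational symmetry), then permute the other 7: (7)! = 5040.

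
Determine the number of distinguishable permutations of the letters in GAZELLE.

1260

Letter multiplicities in GAZELLE: A×1, E×2, G×1, L×2, Z×1.
Dividing 7! = 5040 by 2!·2! = 4 for the repeated letters gives 1260.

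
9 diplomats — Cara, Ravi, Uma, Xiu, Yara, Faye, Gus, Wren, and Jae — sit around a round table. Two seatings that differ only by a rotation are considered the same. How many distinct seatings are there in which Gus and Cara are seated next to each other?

10080

Glue Gus and Cara into a block (2 internal orders). Seating 8 units around a circle gives (7)! arrangements.
So 2 × (7)! = 2 × 5040 = 10080.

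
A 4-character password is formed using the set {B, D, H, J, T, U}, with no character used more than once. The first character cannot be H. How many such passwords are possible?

300

The first character has 6−1 = 5 choices (anything except H).
The remaining 3 characters are filled from the other 5 symbols without repetition: 5 × 4 × 3 = 60.
Total: 5 × 60 = 300.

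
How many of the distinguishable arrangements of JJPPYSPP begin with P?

Fix P in the first position and arrange the remaining 7 letters.
Those 7 letters have J appearing twice and P appearing 3 times, giving (7)!/(3!·2!) = 420.

420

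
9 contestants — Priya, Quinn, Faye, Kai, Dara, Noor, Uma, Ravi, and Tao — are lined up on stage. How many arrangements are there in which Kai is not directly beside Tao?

There are 9! = 362880 arrangements in all. If Kai and Tao are adjacent, merging them into one block gives 2·(8)! = 80640 arrangements.
Complementary counting: 362880 − 80640 = 282240.

282240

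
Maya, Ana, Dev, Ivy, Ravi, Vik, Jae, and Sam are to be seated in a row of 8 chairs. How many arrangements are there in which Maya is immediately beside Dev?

Glue Maya and Dev into one block (2 internal orders), leaving 7 units to arrange in a row.
So the count is 2·(7)! = 10080.

10080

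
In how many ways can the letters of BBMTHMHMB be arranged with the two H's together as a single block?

Treat the 2 copies of H as a single block. The multiset to arrange is then {HH, B, B, B, M, M, M, T}, 8 items in all.
That gives (8)!/(3!·3!) = 1120 arrangements.

1120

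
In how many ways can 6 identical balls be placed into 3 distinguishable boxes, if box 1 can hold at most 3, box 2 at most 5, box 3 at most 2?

Without the upper bounds there are C(8,2) = 28 ways to split 6 among 3 boxes.
Subtract solutions that violate a single cap (substitute x_i' = x_i − (cap_i+1)): x_1 ≥ 4 gives C(4,2) = 6; x_2 ≥ 6 gives C(2,2) = 1; x_3 ≥ 3 gives C(5,2) = 10. Together 17.
No two caps can be exceeded simultaneously, so the pair terms are all 0.
By inclusion–exclusion the count is 28 − 17 + 0 = 11.

11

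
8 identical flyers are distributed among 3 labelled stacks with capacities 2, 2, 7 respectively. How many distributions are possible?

Without the upper bounds there are C(10,2) = 45 ways to split 8 among 3 stacks.
Subtract solutions that violate a single cap (substitute x_i' = x_i − (cap_i+1)): x_1 ≥ 3 gives C(7,2) = 21; x_2 ≥ 3 gives C(7,2) = 21; x_3 ≥ 8 gives C(2,2) = 1. Together 43.
Add back pairs where two caps are both exceeded: 6 + 0 + 0 = 6.
By inclusion–exclusion the count is 45 − 43 + 6 = 8.

8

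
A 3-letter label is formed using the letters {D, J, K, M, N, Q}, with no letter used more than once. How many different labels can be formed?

Choose and order 3 of the 6 symbols: the first letter has 6 options, the next 5, then 4.
6 × 5 × 4 = 120.

120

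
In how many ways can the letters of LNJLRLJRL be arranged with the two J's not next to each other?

2940

There are 9!/(4!·2!·2!) = 3780 arrangements of LNJLRLJRL in total.
Arrangements with the J's together: treat JJ as one letter, giving (8)!/(4!·2!) = 840.
Subtracting, 3780 − 840 = 2940 arrangements keep the J's apart.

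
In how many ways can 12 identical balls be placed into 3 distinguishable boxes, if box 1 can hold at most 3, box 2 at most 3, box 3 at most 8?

6

Without the upper bounds there are C(14,2) = 91 ways to split 12 among 3 boxes.
Subtract solutions that violate a single cap (substitute x_i' = x_i − (cap_i+1)): x_1 ≥ 4 gives C(10,2) = 45; x_2 ≥ 4 gives C(10,2) = 45; x_3 ≥ 9 gives C(5,2) = 10. Together 100.
Add back pairs where two caps are both exceeded: 15 + 0 + 0 = 15.
By inclusion–exclusion the count is 91 − 100 + 15 = 6.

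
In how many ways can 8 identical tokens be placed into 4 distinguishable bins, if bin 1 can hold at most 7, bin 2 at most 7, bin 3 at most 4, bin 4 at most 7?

By stars and bars, unrestricted non-negative solutions to x_1+…+x_4 = 8 number C(8+3,3) = 165.
Subtract solutions that violate a single cap (substitute x_i' = x_i − (cap_i+1)): x_1 ≥ 8 gives C(3,3) = 1; x_2 ≥ 8 gives C(3,3) = 1; x_3 ≥ 5 gives C(6,3) = 20; x_4 ≥ 8 gives C(3,3) = 1. Together 23.
No two caps can be exceeded simultaneously, so the pair terms are all 0.
By inclusion–exclusion the count is 165 − 23 + 0 = 142.

142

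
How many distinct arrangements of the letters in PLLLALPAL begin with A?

With the first slot taken by A, it remains to arrange the other 8 letters (PLLLLPAL).
Those 8 letters have L appearing 5 times and P appearing twice, giving (8)!/(5!·2!) = 168.

168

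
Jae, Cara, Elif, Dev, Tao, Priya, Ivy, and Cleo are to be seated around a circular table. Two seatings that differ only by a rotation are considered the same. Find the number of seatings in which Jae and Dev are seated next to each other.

Treat {Jae, Dev} as one unit (2 internal orders) and seat the resulting 7 units around the table: (6)! circular arrangements.
So 2 × (6)! = 2 × 720 = 1440.

1440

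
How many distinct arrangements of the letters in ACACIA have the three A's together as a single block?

Treat the 3 copies of A as a single block. The multiset to arrange is then {AAA, C, C, I}, 4 items in all.
That gives (4)!/(2!) = 12 arrangements.

12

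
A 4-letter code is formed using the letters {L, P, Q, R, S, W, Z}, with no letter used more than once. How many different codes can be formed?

With no repetition, fill the 4 letters in order: 7 choices, then 6, down to 4.
7 × 6 × 5 × 4 = 840.

840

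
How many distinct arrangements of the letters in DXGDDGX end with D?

With the last slot taken by D, it remains to arrange the other 6 letters (XGDDGX).
Those 6 letters have D appearing twice, G appearing twice, and X appearing twice, giving (6)!/(2!·2!·2!) = 90.

90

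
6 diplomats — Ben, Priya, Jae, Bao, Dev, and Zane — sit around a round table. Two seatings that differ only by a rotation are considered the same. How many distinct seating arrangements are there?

Fix one person's seat to break rotational symmetry; the remaining 5 people can be arranged in (5)! = 120 ways.

120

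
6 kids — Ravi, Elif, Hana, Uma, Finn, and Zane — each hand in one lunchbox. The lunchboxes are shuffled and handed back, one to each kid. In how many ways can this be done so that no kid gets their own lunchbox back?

This is the derangement count D_6: permutations of 6 items with no fixed point.
By inclusion–exclusion this is Σ_{j=0}^{6} (−1)^j C(6,j)·(6−j)!.
Computing: 720 − 720 + 360 − 120 + 30 − 6 + 1 = 265.

265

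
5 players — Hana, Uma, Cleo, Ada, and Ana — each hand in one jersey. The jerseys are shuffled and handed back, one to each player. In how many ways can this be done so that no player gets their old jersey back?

44

This is the derangement count D_5: permutations of 5 items with no fixed point.
By inclusion–exclusion this is Σ_{j=0}^{5} (−1)^j C(5,j)·(5−j)!.
Computing: 120 − 120 + 60 − 20 + 5 − 1 = 44.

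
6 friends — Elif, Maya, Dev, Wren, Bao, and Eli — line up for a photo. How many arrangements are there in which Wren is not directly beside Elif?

Of the 6! = 720 arrangements, those with Wren and Elif adjacent number 2 × 5! = 240 (treat the pair as a block with 2 internal orders).
Complementary counting: 720 − 240 = 480.

480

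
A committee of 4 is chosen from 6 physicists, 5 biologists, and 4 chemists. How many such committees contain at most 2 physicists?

Split by how many physicists are chosen (0 through 2).
Sum: C(6,0)·C(9,4) + C(6,1)·C(9,3) + C(6,2)·C(9,2) = 126 + 504 + 540 = 1170.

1170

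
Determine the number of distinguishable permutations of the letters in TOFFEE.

180

Letter multiplicities in TOFFEE: E×2, F×2, O×1, T×1.
Dividing 6! = 720 by 2!·2! = 4 for the repeated letters gives 180.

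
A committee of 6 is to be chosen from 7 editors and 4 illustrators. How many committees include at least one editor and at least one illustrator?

Unrestricted: C(11,6) = 462 ways to pick any 6 of the 11.
Selections missing a whole group: no editors → C(4,6) = 0; no illustrators → C(7,6) = 7.
Both groups omitted at once is impossible, so 462 − 7 = 455.

455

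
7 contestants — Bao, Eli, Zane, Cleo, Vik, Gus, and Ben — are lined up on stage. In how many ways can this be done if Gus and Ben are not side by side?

There are 7! = 5040 arrangements in all. If Gus and Ben are adjacent, merging them into one block gives 2·(6)! = 1440 arrangements.
Complementary counting: 5040 − 1440 = 3600.

3600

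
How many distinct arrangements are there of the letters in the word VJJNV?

The 5 letters of VJJNV have repeats: J appearing twice and V appearing twice.
The number of distinct arrangements is 5!/(2!·2!) = 120/4 = 30.

30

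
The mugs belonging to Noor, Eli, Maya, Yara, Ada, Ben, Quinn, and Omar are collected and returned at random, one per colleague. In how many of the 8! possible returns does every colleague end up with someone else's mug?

14833

Count assignments avoiding every fixed point. For any j of the 8 colleagues fixed to their own mug, the other 8−j can be arranged in (8−j)! ways.
By inclusion–exclusion this is Σ_{j=0}^{8} (−1)^j C(8,j)·(8−j)!.
Computing: 40320 − 40320 + 20160 − 6720 + 1680 − 336 + 56 − 8 + 1 = 14833.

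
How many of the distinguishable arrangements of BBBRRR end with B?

10

With the last slot taken by B, it remains to arrange the other 5 letters (BBRRR).
Those 5 letters have B appearing twice and R appearing 3 times, giving (5)!/(3!·2!) = 10.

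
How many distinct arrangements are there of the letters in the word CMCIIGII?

840

Letter multiplicities in CMCIIGII: C×2, G×1, I×4, M×1.
Dividing 8! = 40320 by 4!·2! = 48 for the repeated letters gives 840.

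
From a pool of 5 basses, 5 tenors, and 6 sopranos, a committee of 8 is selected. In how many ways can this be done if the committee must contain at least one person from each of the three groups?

With no constraint there are C(16,8) = 12870 possible selections.
Selections missing a whole group: no basses → C(11,8) = 165; no tenors → C(11,8) = 165; no sopranos → C(10,8) = 45.
Add back selections omitting two groups (i.e. drawn from a single group): C(5,8) + C(5,8) + C(6,8) = 0.
By inclusion–exclusion: 12870 − 375 + 0 = 12495.

12495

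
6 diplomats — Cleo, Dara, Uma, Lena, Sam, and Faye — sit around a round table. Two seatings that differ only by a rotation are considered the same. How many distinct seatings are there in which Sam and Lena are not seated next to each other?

All circular seatings of 6 people number (5)! = 120.
Seatings with Sam beside Lena: treat them as a block with 2 internal orders, giving 2 × (4)! = 48.
Subtracting, 120 − 48 = 72.

72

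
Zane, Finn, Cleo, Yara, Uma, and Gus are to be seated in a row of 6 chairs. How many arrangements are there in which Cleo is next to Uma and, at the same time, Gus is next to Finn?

Treat {Cleo,Uma} as one block (2 orders) and {Gus,Finn} as another (2 orders).
That leaves 4 units to arrange: 2 × 2 × 4! = 4 × 24 = 96.

96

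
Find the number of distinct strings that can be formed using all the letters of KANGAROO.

The 8 letters of KANGAROO have repeats: A appearing twice and O appearing twice.
The number of distinct arrangements is 8!/(2!·2!) = 40320/4 = 10080.

10080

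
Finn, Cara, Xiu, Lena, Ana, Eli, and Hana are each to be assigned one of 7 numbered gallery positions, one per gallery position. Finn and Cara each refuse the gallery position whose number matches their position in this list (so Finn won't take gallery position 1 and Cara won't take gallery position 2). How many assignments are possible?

Let Aᵢ (for i ∈ {1, 2}) be the placements that put person i in their forbidden gallery position. Any j of these fix j positions, leaving (7−j)! ways to fill the rest, and there are C(2,j) ways to pick which j.
By inclusion–exclusion, the number of valid placements is Σ_{j=0}^{2} (−1)^j C(2,j)·(7−j)!.
Computing: 5040 − 1440 + 120 = 3720.

3720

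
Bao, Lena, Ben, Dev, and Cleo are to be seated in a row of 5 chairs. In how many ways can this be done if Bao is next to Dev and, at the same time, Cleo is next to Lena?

24

Treat {Bao,Dev} as one block (2 orders) and {Cleo,Lena} as another (2 orders).
That leaves 3 units to arrange: 2 × 2 × 3! = 4 × 6 = 24.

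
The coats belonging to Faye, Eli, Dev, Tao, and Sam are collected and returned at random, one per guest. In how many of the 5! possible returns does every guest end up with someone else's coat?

Count assignments avoiding every fixed point. For any j of the 5 guests fixed to their own coat, the other 5−j can be arranged in (5−j)! ways.
By inclusion–exclusion this is Σ_{j=0}^{5} (−1)^j C(5,j)·(5−j)!.
Computing: 120 − 120 + 60 − 20 + 5 − 1 = 44.

44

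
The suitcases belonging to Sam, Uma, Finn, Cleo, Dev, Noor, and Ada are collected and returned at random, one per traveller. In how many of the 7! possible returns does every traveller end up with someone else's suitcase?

Count assignments avoiding every fixed point. For any j of the 7 travellers fixed to their own suitcase, the other 7−j can be arranged in (7−j)! ways.
By inclusion–exclusion this is Σ_{j=0}^{7} (−1)^j C(7,j)·(7−j)!.
Computing: 5040 − 5040 + 2520 − 840 + 210 − 42 + 7 − 1 = 1854.

1854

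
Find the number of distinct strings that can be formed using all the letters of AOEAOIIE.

2520

Letter multiplicities in AOEAOIIE: A×2, E×2, I×2, O×2.
The number of distinct arrangements is 8!/(2!·2!·2!·2!) = 40320/16 = 2520.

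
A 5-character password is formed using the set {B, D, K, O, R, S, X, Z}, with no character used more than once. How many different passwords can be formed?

This is a permutation of 5 out of 8: P(8,5) = 8!/3!.
8 × 7 × 6 × 5 × 4 = 6720.

6720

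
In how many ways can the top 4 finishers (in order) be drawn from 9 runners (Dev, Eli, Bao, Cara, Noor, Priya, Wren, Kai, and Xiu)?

3024

There are 9 choices for 1st place, 8 for 2nd, and so on down to 6 for position 4.
That gives 9 × 8 × 7 × 6 = 3024.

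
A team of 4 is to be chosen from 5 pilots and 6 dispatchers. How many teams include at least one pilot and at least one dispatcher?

Unrestricted: C(11,4) = 330 ways to pick any 4 of the 11.
Selections missing a whole group: no pilots → C(6,4) = 15; no dispatchers → C(5,4) = 5.
Both groups omitted at once is impossible, so 330 − 20 = 310.

310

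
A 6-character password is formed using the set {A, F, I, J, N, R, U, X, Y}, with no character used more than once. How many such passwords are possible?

This is a permutation of 6 out of 9: P(9,6) = 9!/3!.
9 × 8 × 7 × 6 × 5 × 4 = 60480.

60480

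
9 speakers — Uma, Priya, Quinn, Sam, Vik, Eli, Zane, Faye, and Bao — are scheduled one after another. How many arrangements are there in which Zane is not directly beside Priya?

There are 9! = 362880 arrangements in all. If Zane and Priya are adjacent, merging them into one block gives 2·(8)! = 80640 arrangements.
So 362880 − 80640 = 282240 arrangements keep them apart.

282240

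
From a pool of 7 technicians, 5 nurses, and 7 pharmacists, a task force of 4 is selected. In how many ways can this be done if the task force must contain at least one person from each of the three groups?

1960

Unrestricted: C(19,4) = 3876 ways to pick any 4 of the 19.
Subtract selections that omit an entire group: no technicians → C(12,4) = 495; no nurses → C(14,4) = 1001; no pharmacists → C(12,4) = 495.
Add back selections omitting two groups (i.e. drawn from a single group): C(7,4) + C(5,4) + C(7,4) = 75.
By inclusion–exclusion: 3876 − 1991 + 75 = 1960.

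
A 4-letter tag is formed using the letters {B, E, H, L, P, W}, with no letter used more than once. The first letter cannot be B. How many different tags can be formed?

300

The first letter has 6−1 = 5 choices (anything except B).
The remaining 3 letters are filled from the other 5 symbols without repetition: 5 × 4 × 3 = 60.
Total: 5 × 60 = 300.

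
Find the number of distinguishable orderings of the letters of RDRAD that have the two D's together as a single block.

Treat the 2 copies of D as a single block. The multiset to arrange is then {DD, A, R, R}, 4 items in all.
That gives (4)!/(2!) = 12 arrangements.

12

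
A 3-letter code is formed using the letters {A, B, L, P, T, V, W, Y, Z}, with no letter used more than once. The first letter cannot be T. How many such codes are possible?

448

The first letter has 9−1 = 8 choices (anything except T).
The remaining 2 letters are filled from the other 8 symbols without repetition: 8 × 7 = 56.
Total: 8 × 56 = 448.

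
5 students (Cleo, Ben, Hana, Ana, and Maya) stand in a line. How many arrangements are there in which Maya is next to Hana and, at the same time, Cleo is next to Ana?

24

Treat {Maya,Hana} as one block (2 orders) and {Cleo,Ana} as another (2 orders).
That leaves 3 units to arrange: 2 × 2 × 3! = 4 × 6 = 24.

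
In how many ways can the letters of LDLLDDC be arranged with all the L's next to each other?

20

Treat the 3 copies of L as a single block. The multiset to arrange is then {LLL, C, D, D, D}, 5 items in all.
That gives (5)!/(3!) = 20 arrangements.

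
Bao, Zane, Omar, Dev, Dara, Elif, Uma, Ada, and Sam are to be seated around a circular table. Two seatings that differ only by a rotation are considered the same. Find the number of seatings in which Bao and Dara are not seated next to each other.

30240

All circular seatings of 9 people number (8)! = 40320.
Seatings with Bao beside Dara: treat them as a block with 2 internal orders, giving 2 × (7)! = 10080.
Subtracting, 40320 − 10080 = 30240.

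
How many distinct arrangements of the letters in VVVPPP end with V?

With the last slot taken by V, it remains to arrange the other 5 letters (VVPPP).
Those 5 letters have P appearing 3 times and V appearing twice, giving (5)!/(3!·2!) = 10.

10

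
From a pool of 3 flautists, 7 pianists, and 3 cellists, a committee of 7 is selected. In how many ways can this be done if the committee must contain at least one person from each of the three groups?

With no constraint there are C(13,7) = 1716 possible selections.
Subtract selections that omit an entire group: no flautists → C(10,7) = 120; no pianists → C(6,7) = 0; no cellists → C(10,7) = 120.
Add back selections omitting two groups (i.e. drawn from a single group): C(3,7) + C(7,7) + C(3,7) = 1.
By inclusion–exclusion: 1716 − 240 + 1 = 1477.

1477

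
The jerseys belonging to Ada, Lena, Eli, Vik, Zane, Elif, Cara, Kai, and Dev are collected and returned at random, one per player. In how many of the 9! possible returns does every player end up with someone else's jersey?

This is the derangement count D_9: permutations of 9 items with no fixed point.
By inclusion–exclusion this is Σ_{j=0}^{9} (−1)^j C(9,j)·(9−j)!.
Computing: 362880 − 362880 + 181440 − 60480 + 15120 − 3024 + 504 − 72 + 9 − 1 = 133496.

133496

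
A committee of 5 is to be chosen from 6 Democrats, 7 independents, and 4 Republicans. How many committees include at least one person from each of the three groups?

4214

With no constraint there are C(17,5) = 6188 possible selections.
Selections missing a whole group: no Democrats → C(11,5) = 462; no independents → C(10,5) = 252; no Republicans → C(13,5) = 1287.
Add back selections omitting two groups (i.e. drawn from a single group): C(6,5) + C(7,5) + C(4,5) = 27.
By inclusion–exclusion: 6188 − 2001 + 27 = 4214.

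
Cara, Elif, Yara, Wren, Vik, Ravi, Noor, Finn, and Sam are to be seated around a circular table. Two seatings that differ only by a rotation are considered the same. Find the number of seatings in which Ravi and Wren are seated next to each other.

Treat {Ravi, Wren} as one unit (2 internal orders) and seat the resulting 8 units around the table: (7)! circular arrangements.
So 2 × (7)! = 2 × 5040 = 10080.

10080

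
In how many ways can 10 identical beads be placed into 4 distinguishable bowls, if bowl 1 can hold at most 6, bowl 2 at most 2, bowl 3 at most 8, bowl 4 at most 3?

Ignoring the caps, the number of non-negative solutions to x_1+…+x_4 = 10 is C(13,3) = 286.
Subtract solutions that violate a single cap (substitute x_i' = x_i − (cap_i+1)): x_1 ≥ 7 gives C(6,3) = 20; x_2 ≥ 3 gives C(10,3) = 120; x_3 ≥ 9 gives C(4,3) = 4; x_4 ≥ 4 gives C(9,3) = 84. Together 228.
Add back pairs where two caps are both exceeded: 1 + 0 + 0 + 0 + 20 + 0 = 21.
By inclusion–exclusion the count is 286 − 228 + 21 = 79.

79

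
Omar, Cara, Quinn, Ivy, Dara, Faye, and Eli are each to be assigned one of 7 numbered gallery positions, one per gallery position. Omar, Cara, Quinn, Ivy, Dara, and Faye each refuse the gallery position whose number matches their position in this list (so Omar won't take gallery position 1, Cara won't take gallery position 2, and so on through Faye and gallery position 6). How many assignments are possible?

Let Aᵢ (for 1 ≤ i ≤ 6) be the placements that put person i in their forbidden gallery position. Any j of these fix j positions, leaving (7−j)! ways to fill the rest, and there are C(6,j) ways to pick which j.
By inclusion–exclusion, the number of valid placements is Σ_{j=0}^{6} (−1)^j C(6,j)·(7−j)!.
Computing: 5040 − 4320 + 1800 − 480 + 90 − 12 + 1 = 2119.

2119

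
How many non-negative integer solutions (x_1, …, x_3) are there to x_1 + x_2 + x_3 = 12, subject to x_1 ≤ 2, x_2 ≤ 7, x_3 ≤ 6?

9

By stars and bars, unrestricted non-negative solutions to x_1+…+x_3 = 12 number C(12+2,2) = 91.
Subtract solutions that violate a single cap (substitute x_i' = x_i − (cap_i+1)): x_1 ≥ 3 gives C(11,2) = 55; x_2 ≥ 8 gives C(6,2) = 15; x_3 ≥ 7 gives C(7,2) = 21. Together 91.
Add back pairs where two caps are both exceeded: 3 + 6 + 0 = 9.
By inclusion–exclusion the count is 91 − 91 + 9 = 9.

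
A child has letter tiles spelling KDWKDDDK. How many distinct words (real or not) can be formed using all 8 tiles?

KDWKDDDK has 8 letters with D appearing 4 times and K appearing 3 times.
The number of distinct arrangements is 8!/(4!·3!) = 40320/144 = 280.

280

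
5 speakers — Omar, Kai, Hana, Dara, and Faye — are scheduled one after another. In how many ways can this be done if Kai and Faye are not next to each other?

72

There are 5! = 120 arrangements in all. If Kai and Faye are adjacent, merging them into one block gives 2·(4)! = 48 arrangements.
Complementary counting: 120 − 48 = 72.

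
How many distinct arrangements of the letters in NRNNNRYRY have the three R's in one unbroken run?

105

Treat the 3 copies of R as a single block. The multiset to arrange is then {RRR, N, N, N, N, Y, Y}, 7 items in all.
That gives (7)!/(4!·2!) = 105 arrangements.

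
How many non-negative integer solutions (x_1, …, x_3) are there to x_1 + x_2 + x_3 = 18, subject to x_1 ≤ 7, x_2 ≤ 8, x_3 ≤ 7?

Ignoring the caps, the number of non-negative solutions to x_1+…+x_3 = 18 is C(20,2) = 190.
Subtract solutions that violate a single cap (substitute x_i' = x_i − (cap_i+1)): x_1 ≥ 8 gives C(12,2) = 66; x_2 ≥ 9 gives C(11,2) = 55; x_3 ≥ 8 gives C(12,2) = 66. Together 187.
Add back pairs where two caps are both exceeded: 3 + 6 + 3 = 12.
By inclusion–exclusion the count is 190 − 187 + 12 = 15.

15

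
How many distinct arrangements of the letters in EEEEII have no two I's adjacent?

10

Total arrangements of EEEEII: 6!/(4!·2!) = 15.
If the two I's are adjacent, glue them into one block, leaving 5 items to arrange: (5)!/(4!) = 5 ways.
Subtracting, 15 − 5 = 10 arrangements keep the I's apart.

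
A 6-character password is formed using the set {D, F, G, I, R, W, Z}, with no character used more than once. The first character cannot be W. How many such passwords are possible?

4320

The first character has 7−1 = 6 choices (anything except W).
The remaining 5 characters are filled from the other 6 symbols without repetition: 6 × 5 × 4 × 3 × 2 = 720.
Total: 6 × 720 = 4320.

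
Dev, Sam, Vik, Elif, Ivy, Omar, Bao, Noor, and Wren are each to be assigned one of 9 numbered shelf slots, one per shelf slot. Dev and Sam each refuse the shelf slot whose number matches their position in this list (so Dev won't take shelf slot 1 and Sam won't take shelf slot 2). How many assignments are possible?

287280

Let Aᵢ (for i ∈ {1, 2}) be the placements that put person i in their forbidden shelf slot. Any j of these fix j positions, leaving (9−j)! ways to fill the rest, and there are C(2,j) ways to pick which j.
By inclusion–exclusion, the number of valid placements is Σ_{j=0}^{2} (−1)^j C(2,j)·(9−j)!.
Computing: 362880 − 80640 + 5040 = 287280.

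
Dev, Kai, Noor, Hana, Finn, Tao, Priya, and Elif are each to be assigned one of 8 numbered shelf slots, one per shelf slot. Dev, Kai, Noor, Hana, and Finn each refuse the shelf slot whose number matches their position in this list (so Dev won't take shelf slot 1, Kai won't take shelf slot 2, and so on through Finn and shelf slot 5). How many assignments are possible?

21234

Let Aᵢ (for 1 ≤ i ≤ 5) be the placements that put person i in their forbidden shelf slot. Any j of these fix j positions, leaving (8−j)! ways to fill the rest, and there are C(5,j) ways to pick which j.
By inclusion–exclusion, the number of valid placements is Σ_{j=0}^{5} (−1)^j C(5,j)·(8−j)!.
Computing: 40320 − 25200 + 7200 − 1200 + 120 − 6 = 21234.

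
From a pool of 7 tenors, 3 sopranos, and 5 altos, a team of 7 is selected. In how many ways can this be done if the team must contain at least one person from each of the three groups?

Total 7-person selections from all 15: C(15,7) = 6435.
Selections missing a whole group: no tenors → C(8,7) = 8; no sopranos → C(12,7) = 792; no altos → C(10,7) = 120.
Add back selections omitting two groups (i.e. drawn from a single group): C(7,7) + C(3,7) + C(5,7) = 1.
By inclusion–exclusion: 6435 − 920 + 1 = 5516.

5516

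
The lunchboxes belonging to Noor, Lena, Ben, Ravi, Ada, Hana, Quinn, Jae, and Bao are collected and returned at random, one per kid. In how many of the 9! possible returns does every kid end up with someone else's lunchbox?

133496

Let Aᵢ be the assignments in which kid i gets their own lunchbox. We want the size of the complement of A₁∪…∪A_9.
By inclusion–exclusion this is Σ_{j=0}^{9} (−1)^j C(9,j)·(9−j)!.
Computing: 362880 − 362880 + 181440 − 60480 + 15120 − 3024 + 504 − 72 + 9 − 1 = 133496.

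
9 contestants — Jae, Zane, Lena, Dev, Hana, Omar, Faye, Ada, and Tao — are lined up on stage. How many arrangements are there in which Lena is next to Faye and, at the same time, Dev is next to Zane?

Treat {Lena,Faye} as one block (2 orders) and {Dev,Zane} as another (2 orders).
That leaves 7 units to arrange: 2 × 2 × 7! = 4 × 5040 = 20160.

20160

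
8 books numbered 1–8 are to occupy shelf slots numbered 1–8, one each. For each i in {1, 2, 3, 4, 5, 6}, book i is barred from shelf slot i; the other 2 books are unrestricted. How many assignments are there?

Let Aᵢ (for 1 ≤ i ≤ 6) be the placements that put book i in its forbidden shelf slot. Any j of these fix j positions, leaving (8−j)! ways to fill the rest, and there are C(6,j) ways to pick which j.
By inclusion–exclusion, the number of valid placements is Σ_{j=0}^{6} (−1)^j C(6,j)·(8−j)!.
Computing: 40320 − 30240 + 10800 − 2400 + 360 − 36 + 2 = 18806.

18806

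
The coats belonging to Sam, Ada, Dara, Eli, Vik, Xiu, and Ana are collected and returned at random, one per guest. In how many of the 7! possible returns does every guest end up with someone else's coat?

This is the derangement count D_7: permutations of 7 items with no fixed point.
By inclusion–exclusion this is Σ_{j=0}^{7} (−1)^j C(7,j)·(7−j)!.
Computing: 5040 − 5040 + 2520 − 840 + 210 − 42 + 7 − 1 = 1854.

1854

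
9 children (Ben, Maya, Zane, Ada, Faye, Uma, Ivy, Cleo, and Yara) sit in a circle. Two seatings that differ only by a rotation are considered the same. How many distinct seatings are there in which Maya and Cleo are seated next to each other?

10080

Glue Maya and Cleo into a block (2 internal orders). Seating 8 units around a circle gives (7)! arrangements.
So 2 × (7)! = 2 × 5040 = 10080.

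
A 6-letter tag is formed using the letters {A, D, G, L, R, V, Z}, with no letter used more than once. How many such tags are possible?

5040

This is a permutation of 6 out of 7: P(7,6) = 7!/1!.
That product is 7 × 6 × 5 × 4 × 3 × 2 = 5040.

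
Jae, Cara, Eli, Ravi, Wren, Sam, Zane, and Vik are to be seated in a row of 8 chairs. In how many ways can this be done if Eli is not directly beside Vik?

30240

There are 8! = 40320 arrangements in all. If Eli and Vik are adjacent, merging them into one block gives 2·(7)! = 10080 arrangements.
So 40320 − 10080 = 30240 arrangements keep them apart.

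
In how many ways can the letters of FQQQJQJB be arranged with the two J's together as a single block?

210

Treat the 2 copies of J as a single block. The multiset to arrange is then {JJ, B, F, Q, Q, Q, Q}, 7 items in all.
That gives (7)!/(4!) = 210 arrangements.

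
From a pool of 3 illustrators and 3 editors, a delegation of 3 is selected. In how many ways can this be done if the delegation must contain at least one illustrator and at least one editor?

Total 3-person selections from all 6: C(6,3) = 20.
Subtract selections that omit an entire group: no illustrators → C(3,3) = 1; no editors → C(3,3) = 1.
Both groups omitted at once is impossible, so 20 − 2 = 18.

18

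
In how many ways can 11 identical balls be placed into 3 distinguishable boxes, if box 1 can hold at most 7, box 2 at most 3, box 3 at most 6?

By stars and bars, unrestricted non-negative solutions to x_1+…+x_3 = 11 number C(11+2,2) = 78.
Subtract solutions that violate a single cap (substitute x_i' = x_i − (cap_i+1)): x_1 ≥ 8 gives C(5,2) = 10; x_2 ≥ 4 gives C(9,2) = 36; x_3 ≥ 7 gives C(6,2) = 15. Together 61.
Add back pairs where two caps are both exceeded: 0 + 0 + 1 = 1.
By inclusion–exclusion the count is 78 − 61 + 1 = 18.

18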